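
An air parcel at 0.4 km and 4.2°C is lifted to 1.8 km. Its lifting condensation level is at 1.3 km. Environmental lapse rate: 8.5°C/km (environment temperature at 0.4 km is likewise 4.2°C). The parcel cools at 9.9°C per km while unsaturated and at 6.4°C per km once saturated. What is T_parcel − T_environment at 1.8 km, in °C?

Parcel:
  400 → 1300 m (dry, 9.9°C/km): ΔT = -9.9 × 0.9 = -8.91°C → T = -4.71°C
  1300 → 1800 m (saturated, 6.4°C/km): ΔT = -6.4 × 0.5 = -3.2°C → T = -7.91°C
Environment:
  400 → 1800 m (environment, 8.5°C/km): ΔT = -8.5 × 1.4 = -11.9°C → T = -7.7°C
T_parcel − T_env = -7.91 − (-7.7) = -0.21°C

-0.21°C (parcel cooler than environment)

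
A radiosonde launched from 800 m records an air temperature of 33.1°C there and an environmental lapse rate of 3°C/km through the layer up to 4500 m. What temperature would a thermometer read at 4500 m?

800 → 4500 m (environmental, 3°C/km): ΔT = -3 × 3.7 = -11.1°C → T = 22°C

22°C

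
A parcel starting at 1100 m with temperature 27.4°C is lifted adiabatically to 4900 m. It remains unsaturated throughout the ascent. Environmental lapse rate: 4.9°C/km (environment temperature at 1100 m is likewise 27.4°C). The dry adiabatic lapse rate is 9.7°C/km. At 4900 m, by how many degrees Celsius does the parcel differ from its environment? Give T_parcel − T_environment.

-18.24°C (parcel cooler than environment)

Parcel:
  1100–4900 m, dry: Δz = 3.8 km ⇒ ΔT = -36.86°C; T = -9.46°C
Environment:
  1100–4900 m, environment: Δz = 3.8 km ⇒ ΔT = -18.62°C; T = 8.78°C
T_parcel − T_env = -9.46 − 8.78 = -18.24°C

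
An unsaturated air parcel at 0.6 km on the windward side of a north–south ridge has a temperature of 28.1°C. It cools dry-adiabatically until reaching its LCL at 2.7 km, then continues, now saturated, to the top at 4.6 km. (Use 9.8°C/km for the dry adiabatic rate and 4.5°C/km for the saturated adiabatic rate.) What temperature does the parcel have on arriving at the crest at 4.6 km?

Dry to 2700 m: -9.8 × 2.1 km = -20.58°C, so T = 7.52°C.
Saturated to 4600 m: -4.5 × 1.9 km = -8.55°C, so T = -1.03°C.

-1.03°C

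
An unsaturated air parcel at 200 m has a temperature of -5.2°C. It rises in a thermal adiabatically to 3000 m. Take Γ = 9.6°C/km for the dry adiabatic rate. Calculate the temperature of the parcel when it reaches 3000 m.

From 200 m to 3000 m (dry adiabatic): cools by 9.6 × 2.8 = 26.88°C, giving -32.08°C.

-32.08°C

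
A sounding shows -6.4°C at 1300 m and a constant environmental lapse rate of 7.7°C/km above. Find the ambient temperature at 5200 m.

-36.43°C

Environmental to 5200 m: -7.7 × 3.9 km = -30.03°C, so T = -36.43°C.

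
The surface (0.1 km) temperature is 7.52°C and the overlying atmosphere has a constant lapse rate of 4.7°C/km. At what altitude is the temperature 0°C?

Height above start = (7.52 − 0) / 4.7 = 1.6 km
Altitude = 100 m + 1600 m = 1700 m

1.7 km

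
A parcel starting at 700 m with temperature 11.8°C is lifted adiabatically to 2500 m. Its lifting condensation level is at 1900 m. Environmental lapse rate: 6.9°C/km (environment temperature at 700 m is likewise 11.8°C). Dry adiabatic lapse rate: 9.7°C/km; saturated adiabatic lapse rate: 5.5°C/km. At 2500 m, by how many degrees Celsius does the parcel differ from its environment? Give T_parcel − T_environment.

Parcel:
  Dry to 1900 m: -9.7 × 1.2 km = -11.64°C, so T = 0.16°C.
  Saturated to 2500 m: -5.5 × 0.6 km = -3.3°C, so T = -3.14°C.
Environment:
  Environment to 2500 m: -6.9 × 1.8 km = -12.42°C, so T = -0.62°C.
T_parcel − T_env = -3.14 − (-0.62) = -2.52°C

-2.52°C (parcel cooler than environment)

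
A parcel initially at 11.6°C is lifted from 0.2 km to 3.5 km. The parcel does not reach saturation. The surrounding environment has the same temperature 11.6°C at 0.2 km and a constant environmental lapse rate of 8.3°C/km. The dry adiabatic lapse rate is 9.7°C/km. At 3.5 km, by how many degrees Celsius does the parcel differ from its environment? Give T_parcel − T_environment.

Parcel:
  200–3500 m, dry: Δz = 3.3 km ⇒ ΔT = -32.01°C; T = -20.41°C
Environment:
  200–3500 m, environment: Δz = 3.3 km ⇒ ΔT = -27.39°C; T = -15.79°C
T_parcel − T_env = -20.41 − (-15.79) = -4.62°C

-4.62°C (parcel cooler than environment)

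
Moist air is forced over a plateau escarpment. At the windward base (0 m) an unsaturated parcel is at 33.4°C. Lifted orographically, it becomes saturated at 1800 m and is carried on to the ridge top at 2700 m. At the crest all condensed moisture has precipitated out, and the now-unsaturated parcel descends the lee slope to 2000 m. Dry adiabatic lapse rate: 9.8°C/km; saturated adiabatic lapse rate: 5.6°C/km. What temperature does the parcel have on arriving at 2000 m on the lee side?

17.58°C

From 0 m to 1800 m (dry): cools by 9.8 × 1.8 = 17.64°C, giving 15.76°C.
From 1800 m to 2700 m (saturated): cools by 5.6 × 0.9 = 5.04°C, giving 10.72°C.
From 2700 m to 2000 m (dry descent): warms by 9.8 × 0.7 = 6.86°C, giving 17.58°C.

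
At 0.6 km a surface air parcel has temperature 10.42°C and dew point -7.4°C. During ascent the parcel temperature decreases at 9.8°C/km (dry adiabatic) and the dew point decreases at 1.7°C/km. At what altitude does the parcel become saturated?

T and T_d converge at 9.8 − 1.7 = 8.1°C per km
Height above start = (10.42 − (-7.4)) / 8.1 = 2.2 km
LCL altitude = 600 m + 2200 m = 2800 m

2.8 km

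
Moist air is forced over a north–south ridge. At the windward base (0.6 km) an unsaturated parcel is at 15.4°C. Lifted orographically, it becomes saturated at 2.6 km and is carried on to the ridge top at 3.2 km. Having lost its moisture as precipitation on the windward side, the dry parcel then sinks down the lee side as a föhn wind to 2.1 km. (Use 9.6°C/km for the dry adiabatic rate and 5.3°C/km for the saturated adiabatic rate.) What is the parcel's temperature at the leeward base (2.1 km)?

600–2600 m, dry: Δz = 2 km ⇒ ΔT = -19.2°C; T = -3.8°C
2600–3200 m, saturated: Δz = 0.6 km ⇒ ΔT = -3.18°C; T = -6.98°C
3200–2100 m, dry descent: Δz = 1.1 km ⇒ ΔT = +10.56°C; T = 3.58°C

3.58°C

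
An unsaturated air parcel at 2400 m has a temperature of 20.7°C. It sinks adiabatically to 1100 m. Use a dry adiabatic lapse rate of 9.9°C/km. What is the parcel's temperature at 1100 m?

33.57°C

2400–1100 m, dry adiabatic: Δz = 1.3 km ⇒ ΔT = +12.87°C; T = 33.57°C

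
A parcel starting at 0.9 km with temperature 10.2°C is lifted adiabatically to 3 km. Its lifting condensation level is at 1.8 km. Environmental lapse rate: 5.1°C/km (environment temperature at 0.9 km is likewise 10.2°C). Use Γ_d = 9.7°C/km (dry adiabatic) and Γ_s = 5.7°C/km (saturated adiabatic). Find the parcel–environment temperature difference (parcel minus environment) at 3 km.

Parcel:
  Dry to 1800 m: -9.7 × 0.9 km = -8.73°C, so T = 1.47°C.
  Saturated to 3000 m: -5.7 × 1.2 km = -6.84°C, so T = -5.37°C.
Environment:
  Environment to 3000 m: -5.1 × 2.1 km = -10.71°C, so T = -0.51°C.
T_parcel − T_env = -5.37 − (-0.51) = -4.86°C

-4.86°C (parcel cooler than environment)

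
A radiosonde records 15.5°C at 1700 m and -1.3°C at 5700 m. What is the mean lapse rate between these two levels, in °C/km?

4.2°C/km

Γ = −ΔT/Δz = (15.5 − (-1.3)) / (5700 − 1700) m
  = 16.8°C / 4 km = 4.2°C/km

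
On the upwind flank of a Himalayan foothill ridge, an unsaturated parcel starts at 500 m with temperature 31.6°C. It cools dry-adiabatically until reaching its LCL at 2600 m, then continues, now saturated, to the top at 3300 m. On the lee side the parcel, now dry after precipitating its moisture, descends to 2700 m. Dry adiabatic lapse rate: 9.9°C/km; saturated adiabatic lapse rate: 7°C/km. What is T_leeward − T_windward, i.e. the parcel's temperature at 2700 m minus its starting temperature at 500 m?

-19.75°C

500 → 2600 m (dry, 9.9°C/km): ΔT = -9.9 × 2.1 = -20.79°C → T = 10.81°C
2600 → 3300 m (saturated, 7°C/km): ΔT = -7 × 0.7 = -4.9°C → T = 5.91°C
3300 → 2700 m (dry descent, 9.9°C/km): ΔT = +9.9 × 0.6 = +5.94°C → T = 11.85°C
Net change vs windward start: 11.85 − 31.6 = -19.75°C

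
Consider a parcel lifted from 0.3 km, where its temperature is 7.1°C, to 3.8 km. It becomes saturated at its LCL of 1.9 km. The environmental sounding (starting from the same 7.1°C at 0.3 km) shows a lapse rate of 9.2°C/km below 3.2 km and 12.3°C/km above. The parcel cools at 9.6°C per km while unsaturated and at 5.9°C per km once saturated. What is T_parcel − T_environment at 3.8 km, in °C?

Parcel:
  300 → 1900 m (dry, 9.6°C/km): ΔT = -9.6 × 1.6 = -15.36°C → T = -8.26°C
  1900 → 3800 m (saturated, 5.9°C/km): ΔT = -5.9 × 1.9 = -11.21°C → T = -19.47°C
Environment:
  300 → 3200 m (environment, lower layer, 9.2°C/km): ΔT = -9.2 × 2.9 = -26.68°C → T = -19.58°C
  3200 → 3800 m (environment, upper layer, 12.3°C/km): ΔT = -12.3 × 0.6 = -7.38°C → T = -26.96°C
T_parcel − T_env = -19.47 − (-26.96) = +7.49°C

+7.49°C (parcel warmer than environment)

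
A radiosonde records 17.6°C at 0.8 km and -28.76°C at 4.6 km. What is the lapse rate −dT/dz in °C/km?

Γ = −ΔT/Δz = (17.6 − (-28.76)) / (4600 − 800) m
  = 46.36°C / 3.8 km = 12.2°C/km

12.2°C/km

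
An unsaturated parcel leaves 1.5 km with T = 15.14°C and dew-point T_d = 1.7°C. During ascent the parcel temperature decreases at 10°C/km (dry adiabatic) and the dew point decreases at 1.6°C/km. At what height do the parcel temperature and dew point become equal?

3.1 km

T and T_d converge at 10 − 1.6 = 8.4°C per km
Height above start = (15.14 − 1.7) / 8.4 = 1.6 km
LCL altitude = 1500 m + 1600 m = 3100 m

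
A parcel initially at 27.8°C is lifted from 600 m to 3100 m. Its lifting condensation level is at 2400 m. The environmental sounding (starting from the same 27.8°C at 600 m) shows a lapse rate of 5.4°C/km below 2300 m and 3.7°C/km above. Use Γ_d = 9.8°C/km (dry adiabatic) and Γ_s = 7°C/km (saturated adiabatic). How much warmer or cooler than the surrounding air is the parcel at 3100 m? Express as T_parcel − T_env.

Parcel:
  600 → 2400 m (dry, 9.8°C/km): ΔT = -9.8 × 1.8 = -17.64°C → T = 10.16°C
  2400 → 3100 m (saturated, 7°C/km): ΔT = -7 × 0.7 = -4.9°C → T = 5.26°C
Environment:
  600 → 2300 m (environment, lower layer, 5.4°C/km): ΔT = -5.4 × 1.7 = -9.18°C → T = 18.62°C
  2300 → 3100 m (environment, upper layer, 3.7°C/km): ΔT = -3.7 × 0.8 = -2.96°C → T = 15.66°C
T_parcel − T_env = 5.26 − 15.66 = -10.4°C

-10.4°C (parcel cooler than environment)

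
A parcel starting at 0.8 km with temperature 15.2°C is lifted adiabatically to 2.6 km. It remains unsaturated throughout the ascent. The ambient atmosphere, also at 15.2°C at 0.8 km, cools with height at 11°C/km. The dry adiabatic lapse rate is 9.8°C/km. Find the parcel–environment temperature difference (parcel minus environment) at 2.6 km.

Parcel:
  Dry to 2600 m: -9.8 × 1.8 km = -17.64°C, so T = -2.44°C.
Environment:
  Environment to 2600 m: -11 × 1.8 km = -19.8°C, so T = -4.6°C.
T_parcel − T_env = -2.44 − (-4.6) = +2.16°C

+2.16°C (parcel warmer than environment)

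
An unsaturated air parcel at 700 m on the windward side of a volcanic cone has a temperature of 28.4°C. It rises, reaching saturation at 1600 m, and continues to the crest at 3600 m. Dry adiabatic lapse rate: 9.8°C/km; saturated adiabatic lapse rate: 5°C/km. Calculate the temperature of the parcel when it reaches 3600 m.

From 700 m to 1600 m (dry): cools by 9.8 × 0.9 = 8.82°C, giving 19.58°C.
From 1600 m to 3600 m (saturated): cools by 5 × 2 = 10°C, giving 9.58°C.

9.58°C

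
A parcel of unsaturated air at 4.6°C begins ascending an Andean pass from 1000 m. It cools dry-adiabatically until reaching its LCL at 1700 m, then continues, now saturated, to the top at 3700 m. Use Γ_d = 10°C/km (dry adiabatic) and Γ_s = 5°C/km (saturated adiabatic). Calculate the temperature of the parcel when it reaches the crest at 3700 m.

Dry to 1700 m: -10 × 0.7 km = -7°C, so T = -2.4°C.
Saturated to 3700 m: -5 × 2 km = -10°C, so T = -12.4°C.

-12.4°C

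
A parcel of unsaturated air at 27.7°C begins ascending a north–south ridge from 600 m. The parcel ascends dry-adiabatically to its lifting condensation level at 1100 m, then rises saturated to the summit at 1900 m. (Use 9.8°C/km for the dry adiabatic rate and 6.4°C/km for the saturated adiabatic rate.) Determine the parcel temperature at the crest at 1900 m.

17.68°C

600 → 1100 m (dry, 9.8°C/km): ΔT = -9.8 × 0.5 = -4.9°C → T = 22.8°C
1100 → 1900 m (saturated, 6.4°C/km): ΔT = -6.4 × 0.8 = -5.12°C → T = 17.68°C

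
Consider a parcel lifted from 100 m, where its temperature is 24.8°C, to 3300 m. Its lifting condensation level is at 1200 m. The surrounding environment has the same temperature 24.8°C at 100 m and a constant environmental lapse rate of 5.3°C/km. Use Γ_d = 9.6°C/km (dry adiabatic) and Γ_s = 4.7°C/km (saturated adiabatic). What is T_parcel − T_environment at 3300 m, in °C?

Parcel:
  100 → 1200 m (dry, 9.6°C/km): ΔT = -9.6 × 1.1 = -10.56°C → T = 14.24°C
  1200 → 3300 m (saturated, 4.7°C/km): ΔT = -4.7 × 2.1 = -9.87°C → T = 4.37°C
Environment:
  100 → 3300 m (environment, 5.3°C/km): ΔT = -5.3 × 3.2 = -16.96°C → T = 7.84°C
T_parcel − T_env = 4.37 − 7.84 = -3.47°C

-3.47°C (parcel cooler than environment)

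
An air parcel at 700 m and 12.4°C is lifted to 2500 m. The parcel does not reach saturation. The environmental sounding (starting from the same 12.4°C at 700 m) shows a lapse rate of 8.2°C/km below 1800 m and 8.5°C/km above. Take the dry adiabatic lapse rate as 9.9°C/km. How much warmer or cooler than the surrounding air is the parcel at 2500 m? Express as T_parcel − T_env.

-2.85°C (parcel cooler than environment)

Parcel:
  Dry to 2500 m: -9.9 × 1.8 km = -17.82°C, so T = -5.42°C.
Environment:
  Environment, lower layer to 1800 m: -8.2 × 1.1 km = -9.02°C, so T = 3.38°C.
  Environment, upper layer to 2500 m: -8.5 × 0.7 km = -5.95°C, so T = -2.57°C.
T_parcel − T_env = -5.42 − (-2.57) = -2.85°C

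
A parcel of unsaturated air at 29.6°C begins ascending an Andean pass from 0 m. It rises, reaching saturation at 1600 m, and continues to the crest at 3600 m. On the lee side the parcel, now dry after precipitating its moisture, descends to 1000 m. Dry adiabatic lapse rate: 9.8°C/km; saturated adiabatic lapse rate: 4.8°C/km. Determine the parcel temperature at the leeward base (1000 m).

0 → 1600 m (dry, 9.8°C/km): ΔT = -9.8 × 1.6 = -15.68°C → T = 13.92°C
1600 → 3600 m (saturated, 4.8°C/km): ΔT = -4.8 × 2 = -9.6°C → T = 4.32°C
3600 → 1000 m (dry descent, 9.8°C/km): ΔT = +9.8 × 2.6 = +25.48°C → T = 29.8°C

29.8°C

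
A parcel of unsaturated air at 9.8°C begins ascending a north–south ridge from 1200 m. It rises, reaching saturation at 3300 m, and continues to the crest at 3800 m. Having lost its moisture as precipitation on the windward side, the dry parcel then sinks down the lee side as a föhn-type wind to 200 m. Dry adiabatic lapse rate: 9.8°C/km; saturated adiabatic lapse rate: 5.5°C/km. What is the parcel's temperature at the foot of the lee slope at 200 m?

1200 → 3300 m (dry, 9.8°C/km): ΔT = -9.8 × 2.1 = -20.58°C → T = -10.78°C
3300 → 3800 m (saturated, 5.5°C/km): ΔT = -5.5 × 0.5 = -2.75°C → T = -13.53°C
3800 → 200 m (dry descent, 9.8°C/km): ΔT = +9.8 × 3.6 = +35.28°C → T = 21.75°C

21.75°C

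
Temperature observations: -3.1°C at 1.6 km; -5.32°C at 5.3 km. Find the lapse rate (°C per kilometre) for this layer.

Γ = −ΔT/Δz = (-3.1 − (-5.32)) / (5300 − 1600) m
  = 2.22°C / 3.7 km = 0.6°C/km

0.6°C/km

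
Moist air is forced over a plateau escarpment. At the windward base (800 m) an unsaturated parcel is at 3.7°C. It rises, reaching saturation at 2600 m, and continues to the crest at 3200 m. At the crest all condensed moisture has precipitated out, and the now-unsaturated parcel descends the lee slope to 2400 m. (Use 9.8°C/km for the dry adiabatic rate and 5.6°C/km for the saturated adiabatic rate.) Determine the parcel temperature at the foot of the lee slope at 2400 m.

800 → 2600 m (dry, 9.8°C/km): ΔT = -9.8 × 1.8 = -17.64°C → T = -13.94°C
2600 → 3200 m (saturated, 5.6°C/km): ΔT = -5.6 × 0.6 = -3.36°C → T = -17.3°C
3200 → 2400 m (dry descent, 9.8°C/km): ΔT = +9.8 × 0.8 = +7.84°C → T = -9.46°C

-9.46°C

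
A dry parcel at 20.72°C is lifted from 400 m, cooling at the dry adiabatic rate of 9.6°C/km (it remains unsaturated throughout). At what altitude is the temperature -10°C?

Height above start = (20.72 − (-10)) / 9.6 = 3.2 km
Altitude = 400 m + 3200 m = 3600 m

3600 m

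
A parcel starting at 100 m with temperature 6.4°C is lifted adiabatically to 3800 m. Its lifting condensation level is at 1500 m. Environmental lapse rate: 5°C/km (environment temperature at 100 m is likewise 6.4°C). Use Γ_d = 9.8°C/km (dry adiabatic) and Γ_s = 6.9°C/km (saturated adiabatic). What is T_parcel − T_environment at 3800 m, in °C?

Parcel:
  100 → 1500 m (dry, 9.8°C/km): ΔT = -9.8 × 1.4 = -13.72°C → T = -7.32°C
  1500 → 3800 m (saturated, 6.9°C/km): ΔT = -6.9 × 2.3 = -15.87°C → T = -23.19°C
Environment:
  100 → 3800 m (environment, 5°C/km): ΔT = -5 × 3.7 = -18.5°C → T = -12.1°C
T_parcel − T_env = -23.19 − (-12.1) = -11.09°C

-11.09°C (parcel cooler than environment)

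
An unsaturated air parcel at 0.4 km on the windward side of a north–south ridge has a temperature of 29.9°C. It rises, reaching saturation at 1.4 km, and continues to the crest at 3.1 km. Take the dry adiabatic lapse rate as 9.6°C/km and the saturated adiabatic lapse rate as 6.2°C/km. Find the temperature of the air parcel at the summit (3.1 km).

9.76°C

From 400 m to 1400 m (dry): cools by 9.6 × 1 = 9.6°C, giving 20.3°C.
From 1400 m to 3100 m (saturated): cools by 6.2 × 1.7 = 10.54°C, giving 9.76°C.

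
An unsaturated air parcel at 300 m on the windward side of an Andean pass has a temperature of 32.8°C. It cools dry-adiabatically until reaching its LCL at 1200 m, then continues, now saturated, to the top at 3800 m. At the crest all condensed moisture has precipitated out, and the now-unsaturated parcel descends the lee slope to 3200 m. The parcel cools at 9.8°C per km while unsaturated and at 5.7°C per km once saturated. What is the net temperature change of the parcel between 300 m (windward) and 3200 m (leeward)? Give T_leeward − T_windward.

-17.76°C

300–1200 m, dry: Δz = 0.9 km ⇒ ΔT = -8.82°C; T = 23.98°C
1200–3800 m, saturated: Δz = 2.6 km ⇒ ΔT = -14.82°C; T = 9.16°C
3800–3200 m, dry descent: Δz = 0.6 km ⇒ ΔT = +5.88°C; T = 15.04°C
Net change vs windward start: 15.04 − 32.8 = -17.76°C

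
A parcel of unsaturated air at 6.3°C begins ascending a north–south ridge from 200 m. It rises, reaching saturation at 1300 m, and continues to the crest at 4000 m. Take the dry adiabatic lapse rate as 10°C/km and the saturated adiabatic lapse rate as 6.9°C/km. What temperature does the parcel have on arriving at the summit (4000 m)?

-23.33°C

Dry to 1300 m: -10 × 1.1 km = -11°C, so T = -4.7°C.
Saturated to 4000 m: -6.9 × 2.7 km = -18.63°C, so T = -23.33°C.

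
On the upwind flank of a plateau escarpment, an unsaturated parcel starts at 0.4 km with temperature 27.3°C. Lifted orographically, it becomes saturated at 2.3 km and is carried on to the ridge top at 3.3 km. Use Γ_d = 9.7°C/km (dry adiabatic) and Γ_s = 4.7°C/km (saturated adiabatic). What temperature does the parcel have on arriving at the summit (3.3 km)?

400 → 2300 m (dry, 9.7°C/km): ΔT = -9.7 × 1.9 = -18.43°C → T = 8.87°C
2300 → 3300 m (saturated, 4.7°C/km): ΔT = -4.7 × 1 = -4.7°C → T = 4.17°C

4.17°C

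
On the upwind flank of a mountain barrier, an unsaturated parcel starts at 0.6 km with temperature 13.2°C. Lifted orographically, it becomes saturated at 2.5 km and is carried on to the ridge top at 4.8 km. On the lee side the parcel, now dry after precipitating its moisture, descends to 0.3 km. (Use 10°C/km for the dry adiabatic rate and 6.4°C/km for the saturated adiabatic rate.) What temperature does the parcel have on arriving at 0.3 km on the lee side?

24.48°C

Dry to 2500 m: -10 × 1.9 km = -19°C, so T = -5.8°C.
Saturated to 4800 m: -6.4 × 2.3 km = -14.72°C, so T = -20.52°C.
Dry descent to 300 m: +10 × 4.5 km = +45°C, so T = 24.48°C.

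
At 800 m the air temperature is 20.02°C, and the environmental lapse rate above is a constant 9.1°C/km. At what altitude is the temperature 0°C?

3000 m

Height above start = (20.02 − 0) / 9.1 = 2.2 km
Altitude = 800 m + 2200 m = 3000 m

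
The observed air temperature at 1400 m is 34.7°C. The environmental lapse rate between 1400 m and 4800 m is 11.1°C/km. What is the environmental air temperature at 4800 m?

-3.04°C

1400–4800 m, environmental: Δz = 3.4 km ⇒ ΔT = -37.74°C; T = -3.04°C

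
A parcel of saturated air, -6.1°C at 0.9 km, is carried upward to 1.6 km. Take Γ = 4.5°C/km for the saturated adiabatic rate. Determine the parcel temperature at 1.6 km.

-9.25°C

900 → 1600 m (saturated adiabatic, 4.5°C/km): ΔT = -4.5 × 0.7 = -3.15°C → T = -9.25°C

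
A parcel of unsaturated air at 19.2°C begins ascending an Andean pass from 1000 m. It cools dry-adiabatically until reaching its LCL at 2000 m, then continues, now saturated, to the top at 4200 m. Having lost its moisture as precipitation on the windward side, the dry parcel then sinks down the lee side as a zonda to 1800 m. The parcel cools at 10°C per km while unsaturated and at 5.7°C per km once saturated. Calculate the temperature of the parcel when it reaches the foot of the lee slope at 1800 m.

20.66°C

Dry to 2000 m: -10 × 1 km = -10°C, so T = 9.2°C.
Saturated to 4200 m: -5.7 × 2.2 km = -12.54°C, so T = -3.34°C.
Dry descent to 1800 m: +10 × 2.4 km = +24°C, so T = 20.66°C.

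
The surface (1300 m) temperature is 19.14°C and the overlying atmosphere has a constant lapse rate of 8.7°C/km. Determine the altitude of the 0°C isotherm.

Height above start = (19.14 − 0) / 8.7 = 2.2 km
Altitude = 1300 m + 2200 m = 3500 m

3500 m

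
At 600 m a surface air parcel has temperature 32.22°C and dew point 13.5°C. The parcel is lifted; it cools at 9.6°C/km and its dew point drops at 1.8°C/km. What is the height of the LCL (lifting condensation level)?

T and T_d converge at 9.6 − 1.8 = 7.8°C per km
Height above start = (32.22 − 13.5) / 7.8 = 2.4 km
LCL altitude = 600 m + 2400 m = 3000 m

3000 m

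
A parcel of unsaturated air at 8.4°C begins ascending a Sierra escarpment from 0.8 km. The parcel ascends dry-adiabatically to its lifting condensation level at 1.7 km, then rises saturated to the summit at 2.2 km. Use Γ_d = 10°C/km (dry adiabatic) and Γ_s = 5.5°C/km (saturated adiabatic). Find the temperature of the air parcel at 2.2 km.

-3.35°C

Dry to 1700 m: -10 × 0.9 km = -9°C, so T = -0.6°C.
Saturated to 2200 m: -5.5 × 0.5 km = -2.75°C, so T = -3.35°C.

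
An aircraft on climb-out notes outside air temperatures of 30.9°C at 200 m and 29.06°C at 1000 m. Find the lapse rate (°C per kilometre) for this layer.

2.3°C/km

Γ = −ΔT/Δz = (30.9 − 29.06) / (1000 − 200) m
  = 1.84°C / 0.8 km = 2.3°C/km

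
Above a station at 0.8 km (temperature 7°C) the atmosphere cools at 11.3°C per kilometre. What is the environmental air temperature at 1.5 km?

-0.91°C

Environmental to 1500 m: -11.3 × 0.7 km = -7.91°C, so T = -0.91°C.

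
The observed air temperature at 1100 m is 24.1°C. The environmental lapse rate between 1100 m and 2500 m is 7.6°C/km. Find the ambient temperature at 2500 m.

13.46°C

1100–2500 m, environmental: Δz = 1.4 km ⇒ ΔT = -10.64°C; T = 13.46°C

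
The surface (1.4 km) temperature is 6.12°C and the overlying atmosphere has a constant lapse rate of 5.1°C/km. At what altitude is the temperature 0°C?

Height above start = (6.12 − 0) / 5.1 = 1.2 km
Altitude = 1400 m + 1200 m = 2600 m

2.6 km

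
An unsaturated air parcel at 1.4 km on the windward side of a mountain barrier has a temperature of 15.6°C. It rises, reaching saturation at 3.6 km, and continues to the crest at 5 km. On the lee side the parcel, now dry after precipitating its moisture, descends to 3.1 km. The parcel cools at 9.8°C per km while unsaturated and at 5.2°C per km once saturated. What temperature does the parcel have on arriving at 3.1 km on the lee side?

5.38°C

1400–3600 m, dry: Δz = 2.2 km ⇒ ΔT = -21.56°C; T = -5.96°C
3600–5000 m, saturated: Δz = 1.4 km ⇒ ΔT = -7.28°C; T = -13.24°C
5000–3100 m, dry descent: Δz = 1.9 km ⇒ ΔT = +18.62°C; T = 5.38°C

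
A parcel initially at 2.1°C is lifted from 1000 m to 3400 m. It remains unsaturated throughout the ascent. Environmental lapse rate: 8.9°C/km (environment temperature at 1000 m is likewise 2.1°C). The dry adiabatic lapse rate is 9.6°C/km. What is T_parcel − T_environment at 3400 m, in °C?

-1.68°C (parcel cooler than environment)

Parcel:
  Dry to 3400 m: -9.6 × 2.4 km = -23.04°C, so T = -20.94°C.
Environment:
  Environment to 3400 m: -8.9 × 2.4 km = -21.36°C, so T = -19.26°C.
T_parcel − T_env = -20.94 − (-19.26) = -1.68°C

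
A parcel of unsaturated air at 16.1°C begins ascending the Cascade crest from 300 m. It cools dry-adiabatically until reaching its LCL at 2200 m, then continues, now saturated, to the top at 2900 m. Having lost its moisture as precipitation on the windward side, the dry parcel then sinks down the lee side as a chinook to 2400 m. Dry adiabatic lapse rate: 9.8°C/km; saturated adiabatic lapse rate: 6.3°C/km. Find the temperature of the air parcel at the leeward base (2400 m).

300 → 2200 m (dry, 9.8°C/km): ΔT = -9.8 × 1.9 = -18.62°C → T = -2.52°C
2200 → 2900 m (saturated, 6.3°C/km): ΔT = -6.3 × 0.7 = -4.41°C → T = -6.93°C
2900 → 2400 m (dry descent, 9.8°C/km): ΔT = +9.8 × 0.5 = +4.9°C → T = -2.03°C

-2.03°C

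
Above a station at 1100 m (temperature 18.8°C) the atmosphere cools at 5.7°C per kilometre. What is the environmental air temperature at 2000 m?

Environmental to 2000 m: -5.7 × 0.9 km = -5.13°C, so T = 13.67°C.

13.67°C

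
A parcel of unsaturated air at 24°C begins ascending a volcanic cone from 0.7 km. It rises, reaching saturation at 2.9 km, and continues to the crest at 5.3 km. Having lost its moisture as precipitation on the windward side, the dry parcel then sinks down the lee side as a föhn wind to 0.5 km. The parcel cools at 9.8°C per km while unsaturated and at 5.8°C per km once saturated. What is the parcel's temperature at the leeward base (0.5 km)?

35.56°C

Dry to 2900 m: -9.8 × 2.2 km = -21.56°C, so T = 2.44°C.
Saturated to 5300 m: -5.8 × 2.4 km = -13.92°C, so T = -11.48°C.
Dry descent to 500 m: +9.8 × 4.8 km = +47.04°C, so T = 35.56°C.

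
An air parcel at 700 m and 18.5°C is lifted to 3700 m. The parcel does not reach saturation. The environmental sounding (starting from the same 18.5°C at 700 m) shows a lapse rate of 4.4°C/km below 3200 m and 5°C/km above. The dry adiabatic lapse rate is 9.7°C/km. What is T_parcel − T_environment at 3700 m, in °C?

-15.6°C (parcel cooler than environment)

Parcel:
  700 → 3700 m (dry, 9.7°C/km): ΔT = -9.7 × 3 = -29.1°C → T = -10.6°C
Environment:
  700 → 3200 m (environment, lower layer, 4.4°C/km): ΔT = -4.4 × 2.5 = -11°C → T = 7.5°C
  3200 → 3700 m (environment, upper layer, 5°C/km): ΔT = -5 × 0.5 = -2.5°C → T = 5°C
T_parcel − T_env = -10.6 − 5 = -15.6°C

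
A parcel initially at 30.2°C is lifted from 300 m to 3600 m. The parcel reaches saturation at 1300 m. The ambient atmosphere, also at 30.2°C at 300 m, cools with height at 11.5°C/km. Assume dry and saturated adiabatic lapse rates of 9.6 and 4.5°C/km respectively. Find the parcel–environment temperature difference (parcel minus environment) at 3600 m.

+18°C (parcel warmer than environment)

Parcel:
  From 300 m to 1300 m (dry): cools by 9.6 × 1 = 9.6°C, giving 20.6°C.
  From 1300 m to 3600 m (saturated): cools by 4.5 × 2.3 = 10.35°C, giving 10.25°C.
Environment:
  From 300 m to 3600 m (environment): cools by 11.5 × 3.3 = 37.95°C, giving -7.75°C.
T_parcel − T_env = 10.25 − (-7.75) = +18°C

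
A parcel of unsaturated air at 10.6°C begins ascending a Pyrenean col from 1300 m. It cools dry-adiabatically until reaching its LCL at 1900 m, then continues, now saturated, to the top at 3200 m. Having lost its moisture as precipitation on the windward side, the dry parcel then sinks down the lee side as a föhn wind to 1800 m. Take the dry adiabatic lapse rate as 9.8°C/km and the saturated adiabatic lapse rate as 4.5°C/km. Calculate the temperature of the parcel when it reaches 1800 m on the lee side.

12.59°C

Dry to 1900 m: -9.8 × 0.6 km = -5.88°C, so T = 4.72°C.
Saturated to 3200 m: -4.5 × 1.3 km = -5.85°C, so T = -1.13°C.
Dry descent to 1800 m: +9.8 × 1.4 km = +13.72°C, so T = 12.59°C.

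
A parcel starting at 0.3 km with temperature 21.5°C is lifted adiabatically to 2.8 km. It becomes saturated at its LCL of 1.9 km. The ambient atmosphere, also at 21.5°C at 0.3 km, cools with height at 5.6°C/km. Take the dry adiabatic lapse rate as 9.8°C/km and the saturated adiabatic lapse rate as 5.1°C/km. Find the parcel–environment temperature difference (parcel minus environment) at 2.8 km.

-6.27°C (parcel cooler than environment)

Parcel:
  300 → 1900 m (dry, 9.8°C/km): ΔT = -9.8 × 1.6 = -15.68°C → T = 5.82°C
  1900 → 2800 m (saturated, 5.1°C/km): ΔT = -5.1 × 0.9 = -4.59°C → T = 1.23°C
Environment:
  300 → 2800 m (environment, 5.6°C/km): ΔT = -5.6 × 2.5 = -14°C → T = 7.5°C
T_parcel − T_env = 1.23 − 7.5 = -6.27°C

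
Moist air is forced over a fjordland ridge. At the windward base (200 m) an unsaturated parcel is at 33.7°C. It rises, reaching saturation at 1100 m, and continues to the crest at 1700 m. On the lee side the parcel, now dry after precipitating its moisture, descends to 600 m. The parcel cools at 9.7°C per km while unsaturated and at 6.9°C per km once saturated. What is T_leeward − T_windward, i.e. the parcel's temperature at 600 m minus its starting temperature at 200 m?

-2.2°C

200 → 1100 m (dry, 9.7°C/km): ΔT = -9.7 × 0.9 = -8.73°C → T = 24.97°C
1100 → 1700 m (saturated, 6.9°C/km): ΔT = -6.9 × 0.6 = -4.14°C → T = 20.83°C
1700 → 600 m (dry descent, 9.7°C/km): ΔT = +9.7 × 1.1 = +10.67°C → T = 31.5°C
Net change vs windward start: 31.5 − 33.7 = -2.2°C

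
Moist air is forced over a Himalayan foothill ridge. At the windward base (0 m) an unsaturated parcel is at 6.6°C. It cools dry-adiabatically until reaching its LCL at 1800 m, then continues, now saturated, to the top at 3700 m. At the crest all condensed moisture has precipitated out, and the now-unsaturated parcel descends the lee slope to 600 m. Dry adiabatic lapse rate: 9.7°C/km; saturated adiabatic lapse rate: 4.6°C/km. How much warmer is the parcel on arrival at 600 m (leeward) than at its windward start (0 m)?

+3.87°C

Dry to 1800 m: -9.7 × 1.8 km = -17.46°C, so T = -10.86°C.
Saturated to 3700 m: -4.6 × 1.9 km = -8.74°C, so T = -19.6°C.
Dry descent to 600 m: +9.7 × 3.1 km = +30.07°C, so T = 10.47°C.
Net change vs windward start: 10.47 − 6.6 = +3.87°C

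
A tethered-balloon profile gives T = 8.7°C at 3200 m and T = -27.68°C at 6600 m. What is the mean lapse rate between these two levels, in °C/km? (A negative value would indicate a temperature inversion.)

Γ = −ΔT/Δz = (8.7 − (-27.68)) / (6600 − 3200) m
  = 36.38°C / 3.4 km = 10.7°C/km

10.7°C/km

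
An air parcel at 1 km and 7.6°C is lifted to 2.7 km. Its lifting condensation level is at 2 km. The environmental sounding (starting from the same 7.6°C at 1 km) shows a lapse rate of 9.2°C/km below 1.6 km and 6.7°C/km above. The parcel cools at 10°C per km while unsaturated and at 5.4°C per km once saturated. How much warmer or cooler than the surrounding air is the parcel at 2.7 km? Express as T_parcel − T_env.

-0.89°C (parcel cooler than environment)

Parcel:
  From 1000 m to 2000 m (dry): cools by 10 × 1 = 10°C, giving -2.4°C.
  From 2000 m to 2700 m (saturated): cools by 5.4 × 0.7 = 3.78°C, giving -6.18°C.
Environment:
  From 1000 m to 1600 m (environment, lower layer): cools by 9.2 × 0.6 = 5.52°C, giving 2.08°C.
  From 1600 m to 2700 m (environment, upper layer): cools by 6.7 × 1.1 = 7.37°C, giving -5.29°C.
T_parcel − T_env = -6.18 − (-5.29) = -0.89°C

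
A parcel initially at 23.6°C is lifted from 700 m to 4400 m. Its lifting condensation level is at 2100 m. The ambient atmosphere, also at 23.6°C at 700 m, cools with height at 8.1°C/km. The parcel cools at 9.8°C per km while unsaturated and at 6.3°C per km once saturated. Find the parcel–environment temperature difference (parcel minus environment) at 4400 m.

Parcel:
  From 700 m to 2100 m (dry): cools by 9.8 × 1.4 = 13.72°C, giving 9.88°C.
  From 2100 m to 4400 m (saturated): cools by 6.3 × 2.3 = 14.49°C, giving -4.61°C.
Environment:
  From 700 m to 4400 m (environment): cools by 8.1 × 3.7 = 29.97°C, giving -6.37°C.
T_parcel − T_env = -4.61 − (-6.37) = +1.76°C

+1.76°C (parcel warmer than environment)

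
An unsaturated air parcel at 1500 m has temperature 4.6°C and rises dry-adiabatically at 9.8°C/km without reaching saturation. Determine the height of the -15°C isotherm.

Height above start = (4.6 − (-15)) / 9.8 = 2 km
Altitude = 1500 m + 2000 m = 3500 m

3500 m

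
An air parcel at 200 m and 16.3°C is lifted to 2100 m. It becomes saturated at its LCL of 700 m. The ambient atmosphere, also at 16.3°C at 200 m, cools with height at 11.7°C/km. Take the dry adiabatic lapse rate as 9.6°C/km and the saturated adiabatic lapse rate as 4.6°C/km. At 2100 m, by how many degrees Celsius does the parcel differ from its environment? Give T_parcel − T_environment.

Parcel:
  Dry to 700 m: -9.6 × 0.5 km = -4.8°C, so T = 11.5°C.
  Saturated to 2100 m: -4.6 × 1.4 km = -6.44°C, so T = 5.06°C.
Environment:
  Environment to 2100 m: -11.7 × 1.9 km = -22.23°C, so T = -5.93°C.
T_parcel − T_env = 5.06 − (-5.93) = +10.99°C

+10.99°C (parcel warmer than environment)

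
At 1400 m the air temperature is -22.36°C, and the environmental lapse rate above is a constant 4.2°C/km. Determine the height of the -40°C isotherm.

Height above start = (-22.36 − (-40)) / 4.2 = 4.2 km
Altitude = 1400 m + 4200 m = 5600 m

5600 m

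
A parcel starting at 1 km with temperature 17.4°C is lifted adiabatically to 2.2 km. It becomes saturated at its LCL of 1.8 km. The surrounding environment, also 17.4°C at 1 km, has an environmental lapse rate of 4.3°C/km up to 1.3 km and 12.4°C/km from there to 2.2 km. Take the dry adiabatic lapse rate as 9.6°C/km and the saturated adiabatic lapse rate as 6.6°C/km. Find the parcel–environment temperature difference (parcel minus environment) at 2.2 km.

+2.13°C (parcel warmer than environment)

Parcel:
  1000 → 1800 m (dry, 9.6°C/km): ΔT = -9.6 × 0.8 = -7.68°C → T = 9.72°C
  1800 → 2200 m (saturated, 6.6°C/km): ΔT = -6.6 × 0.4 = -2.64°C → T = 7.08°C
Environment:
  1000 → 1300 m (environment, lower layer, 4.3°C/km): ΔT = -4.3 × 0.3 = -1.29°C → T = 16.11°C
  1300 → 2200 m (environment, upper layer, 12.4°C/km): ΔT = -12.4 × 0.9 = -11.16°C → T = 4.95°C
T_parcel − T_env = 7.08 − 4.95 = +2.13°C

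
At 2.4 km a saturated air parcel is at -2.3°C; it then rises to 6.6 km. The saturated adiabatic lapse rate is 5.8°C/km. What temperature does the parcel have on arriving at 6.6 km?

From 2400 m to 6600 m (saturated adiabatic): cools by 5.8 × 4.2 = 24.36°C, giving -26.66°C.

-26.66°C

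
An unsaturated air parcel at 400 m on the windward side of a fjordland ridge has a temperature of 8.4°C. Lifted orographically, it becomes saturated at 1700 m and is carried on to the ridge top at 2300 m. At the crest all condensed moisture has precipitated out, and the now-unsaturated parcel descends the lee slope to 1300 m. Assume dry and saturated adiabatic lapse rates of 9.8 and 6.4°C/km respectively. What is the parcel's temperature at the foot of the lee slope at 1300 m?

1.62°C

Dry to 1700 m: -9.8 × 1.3 km = -12.74°C, so T = -4.34°C.
Saturated to 2300 m: -6.4 × 0.6 km = -3.84°C, so T = -8.18°C.
Dry descent to 1300 m: +9.8 × 1 km = +9.8°C, so T = 1.62°C.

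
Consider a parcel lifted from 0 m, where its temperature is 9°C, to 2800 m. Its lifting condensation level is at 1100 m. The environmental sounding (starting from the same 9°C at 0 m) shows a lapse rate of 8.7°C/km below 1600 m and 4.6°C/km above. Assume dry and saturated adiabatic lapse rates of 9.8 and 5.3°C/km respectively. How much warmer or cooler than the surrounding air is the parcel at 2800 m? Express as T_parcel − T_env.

-0.35°C (parcel cooler than environment)

Parcel:
  0 → 1100 m (dry, 9.8°C/km): ΔT = -9.8 × 1.1 = -10.78°C → T = -1.78°C
  1100 → 2800 m (saturated, 5.3°C/km): ΔT = -5.3 × 1.7 = -9.01°C → T = -10.79°C
Environment:
  0 → 1600 m (environment, lower layer, 8.7°C/km): ΔT = -8.7 × 1.6 = -13.92°C → T = -4.92°C
  1600 → 2800 m (environment, upper layer, 4.6°C/km): ΔT = -4.6 × 1.2 = -5.52°C → T = -10.44°C
T_parcel − T_env = -10.79 − (-10.44) = -0.35°C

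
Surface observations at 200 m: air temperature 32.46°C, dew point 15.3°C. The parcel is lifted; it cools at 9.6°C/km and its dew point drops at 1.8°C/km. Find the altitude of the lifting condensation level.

2400 m

T and T_d converge at 9.6 − 1.8 = 7.8°C per km
Height above start = (32.46 − 15.3) / 7.8 = 2.2 km
LCL altitude = 200 m + 2200 m = 2400 m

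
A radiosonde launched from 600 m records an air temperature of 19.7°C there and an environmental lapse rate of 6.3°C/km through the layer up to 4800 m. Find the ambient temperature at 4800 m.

-6.76°C

600–4800 m, environmental: Δz = 4.2 km ⇒ ΔT = -26.46°C; T = -6.76°C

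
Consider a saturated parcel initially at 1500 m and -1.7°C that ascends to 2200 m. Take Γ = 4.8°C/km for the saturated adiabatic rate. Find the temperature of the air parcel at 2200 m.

Saturated adiabatic to 2200 m: -4.8 × 0.7 km = -3.36°C, so T = -5.06°C.

-5.06°C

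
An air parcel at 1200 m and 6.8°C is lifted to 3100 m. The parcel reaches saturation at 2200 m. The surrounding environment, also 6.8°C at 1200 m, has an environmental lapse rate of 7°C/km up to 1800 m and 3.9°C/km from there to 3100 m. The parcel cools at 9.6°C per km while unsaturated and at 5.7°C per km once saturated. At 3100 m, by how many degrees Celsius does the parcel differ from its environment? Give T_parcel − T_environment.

Parcel:
  Dry to 2200 m: -9.6 × 1 km = -9.6°C, so T = -2.8°C.
  Saturated to 3100 m: -5.7 × 0.9 km = -5.13°C, so T = -7.93°C.
Environment:
  Environment, lower layer to 1800 m: -7 × 0.6 km = -4.2°C, so T = 2.6°C.
  Environment, upper layer to 3100 m: -3.9 × 1.3 km = -5.07°C, so T = -2.47°C.
T_parcel − T_env = -7.93 − (-2.47) = -5.46°C

-5.46°C (parcel cooler than environment)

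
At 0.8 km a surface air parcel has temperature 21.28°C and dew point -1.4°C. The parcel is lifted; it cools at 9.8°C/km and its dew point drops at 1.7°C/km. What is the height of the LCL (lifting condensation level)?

T and T_d converge at 9.8 − 1.7 = 8.1°C per km
Height above start = (21.28 − (-1.4)) / 8.1 = 2.8 km
LCL altitude = 800 m + 2800 m = 3600 m

3.6 km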